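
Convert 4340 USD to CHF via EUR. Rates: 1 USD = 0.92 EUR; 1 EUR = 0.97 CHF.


Step 1: 4340 USD × 0.92 = 3992.80 EUR
Step 2: 3992.80 EUR × 0.97 = 3873.02 CHF
Implied rate USD→CHF = 0.92 × 0.97 = 0.8924
= 3873.02 CHF

3873.02 CHF


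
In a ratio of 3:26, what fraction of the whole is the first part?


Total parts = 3 + 26 = 29
First part: 3/29 = 3/29
= 3/29

3/29


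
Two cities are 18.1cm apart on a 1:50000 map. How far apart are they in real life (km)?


Real distance = map distance × scale
= 18.1cm × 50000
= 905000 cm = 9050.0 m
= 9.050 km

9.050 km


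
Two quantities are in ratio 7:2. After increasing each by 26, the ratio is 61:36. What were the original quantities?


Let A = 7k, B = 2k.
(7k + 26) / (2k + 26) = 61/36
Cross-multiply: 36(7k + 26) = 61(2k + 26)
252k + 936 = 122k + 1586
252k - 122k = 1586 - 936
130k = 650
k = 650/130 = 5
A = 7×5 = 35, B = 2×5 = 10
= A = 35, B = 10

A = 35, B = 10


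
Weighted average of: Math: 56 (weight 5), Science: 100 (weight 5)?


Numerator = 56×5 + 100×5
= 280 + 500
= 780
Total weight = 10
Weighted avg = 780/10
= 78.00

78.00


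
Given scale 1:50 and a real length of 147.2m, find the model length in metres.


Model size = real / scale
= 147.2 / 50
= 2.9440 m

2.9440 m


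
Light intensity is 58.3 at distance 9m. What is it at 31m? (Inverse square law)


I₁d₁² = I₂d₂²
I₂ = I₁ × (d₁/d₂)²
= 58.3 × (9/31)²
= 58.3 × 81/961
= 4722.3/961
≈ 4.9139

4.9139


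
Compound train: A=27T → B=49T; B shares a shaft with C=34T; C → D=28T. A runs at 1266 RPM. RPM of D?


Stage 1: RPM_B = RPM_A × t_A/t_B = 1266 × 27/49 = 34182/49 ≈ 697.59
B and C share a shaft → RPM_C = RPM_B
Stage 2: RPM_D = RPM_C × t_C/t_D = RPM_A × (t_A×t_C)/(t_B×t_D)
Overall ratio = (27×34)/(49×28) = 918/1372
RPM_D = 1266 × 918/1372 = 1162188/1372
≈ 847.08 RPM

847.08 RPM


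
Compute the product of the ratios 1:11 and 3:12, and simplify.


Compound ratio = (1×3) : (11×12)
= 3:132
GCD = 3
= 1:44

1:44


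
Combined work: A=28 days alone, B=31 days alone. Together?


Rate of A = 1/28 per day
Rate of B = 1/31 per day
Combined rate = 1/28 + 1/31 = 59/868 ≈ 0.0680 per day
Days = 1 / combined rate = 868/59
≈ 14.71 days

14.71 days


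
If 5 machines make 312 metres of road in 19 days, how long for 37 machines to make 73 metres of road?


Days ∝ work / workers, so d₂ = d₁ × (m₁/m₂) × (w₂/w₁)
Workers factor (inverse): 5/37 ≈ 0.1351
Work factor (direct): 73/312 ≈ 0.2340
d₂ = 19 × 5/37 × 73/312 = (19 × 5 × 73) / (37 × 312) = 6935/11544
≈ 0.60 days

0.60 days


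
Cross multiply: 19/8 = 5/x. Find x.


Cross multiply: 19 × x = 8 × 5
19x = 40
x = 40 / 19
= 2.11

2.11


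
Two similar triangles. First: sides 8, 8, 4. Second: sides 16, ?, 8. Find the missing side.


Scale factor = 16/8 = 2
Missing side = 8 × 2
= 16.0

16.0


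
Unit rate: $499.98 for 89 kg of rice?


Unit rate = total / quantity
= 499.98 / 89
= $5.62 per unit

$5.62 per unit


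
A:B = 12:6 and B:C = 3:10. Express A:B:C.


Match B: multiply A:B by 3 → 36:18
Multiply B:C by 6 → 18:60
Combined: 36:18:60
GCD = 6
= 6:3:10

6:3:10


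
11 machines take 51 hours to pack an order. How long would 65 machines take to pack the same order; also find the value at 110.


Inverse proportion: x × y = constant
k = 11 × 51 = 561
At x=65: k/65 = 8.63
At x=110: k/110 = 5.10
= 8.63 and 5.10

8.63 and 5.10


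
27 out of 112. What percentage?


Percentage = (part / whole) × 100
= (27 / 112) × 100
≈ 24.11%

24.11%


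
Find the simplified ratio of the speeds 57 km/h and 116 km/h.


Ratio = 57:116
GCD = 1
Simplified = 57:116
Time ratio (same distance) = 116:57
Speed ratio = 57:116

57:116


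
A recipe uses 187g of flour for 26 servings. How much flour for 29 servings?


Direct proportion: y/x = constant
k = 187/26 ≈ 7.1923
y₂ = k × 29 = 187 × 29 / 26 = 5423/26
≈ 208.58

208.58


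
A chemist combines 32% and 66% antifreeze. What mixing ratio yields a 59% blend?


Let x parts of 32% mix with y parts of 66%.
32x + 66y = 59(x + y)
32x + 66y = 59x + 59y
x(32 - 59) = y(59 - 66)
x/y = (66 - 59)/(59 - 32) = 7/27
Simplify: 7:27
= 7:27

7:27


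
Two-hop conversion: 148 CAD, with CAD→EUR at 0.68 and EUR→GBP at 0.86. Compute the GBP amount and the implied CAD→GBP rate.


Step 1: 148 CAD × 0.68 = 100.64 EUR
Step 2: 100.64 EUR × 0.86 = 86.55 GBP
Implied rate CAD→GBP = 0.68 × 0.86 = 0.5848
= 86.55 GBP; implied rate 0.5848 GBP/CAD

86.55 GBP; implied rate 0.5848 GBP/CAD


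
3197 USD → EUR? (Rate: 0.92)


Amount × rate = 3197 × 0.92
= 2941.24 EUR

2941.24 EUR


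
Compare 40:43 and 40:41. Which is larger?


40/43 = 0.9302
40/41 = 0.9756
0.9302 < 0.9756, so 40:43 is less
= 40:41

40:41


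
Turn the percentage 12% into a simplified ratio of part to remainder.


12% means 12 parts out of 100; remainder = 88
Part : remainder = 12:88
GCD = 4
= 3:22

3:22


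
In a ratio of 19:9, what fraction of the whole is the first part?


Total parts = 19 + 9 = 28
First part: 19/28 = 19/28
= 19/28

19/28


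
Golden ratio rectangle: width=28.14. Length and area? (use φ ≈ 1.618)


φ = (1 + √5) / 2 ≈ 1.618
Length = width × φ = 28.14 × 1.618 = 45.53052
≈ 45.53
Area = width × length = 28.14 × 45.53052 = 1281.2288328 ≈ 1281.23
= Length: 45.53, Area: 1281.23

Length: 45.53, Area: 1281.23


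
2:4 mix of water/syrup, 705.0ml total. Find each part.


Total parts = 2 + 4 = 6
water: 705.0 × 2/6 = 235.0ml
syrup: 705.0 × 4/6 = 470.0ml
= 235.0ml and 470.0ml

235.0ml and 470.0ml


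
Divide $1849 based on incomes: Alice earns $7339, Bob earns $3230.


Total income = 7339 + 3230 = $10569
Alice: $1849 × 7339/10569 = $1283.93
Bob: $1849 × 3230/10569 = $565.07
= Alice: $1283.93, Bob: $565.07

Alice: $1283.93, Bob: $565.07


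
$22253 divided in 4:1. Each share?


Total parts = 4 + 1 = 5
Part 1: 22253 × 4/5 = 17802.40
Part 2: 22253 × 1/5 = 4450.60
= Part 1: $17802.40, Part 2: $4450.60

Part 1: $17802.40, Part 2: $4450.60


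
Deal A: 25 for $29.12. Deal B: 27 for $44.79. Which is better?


Deal A: $29.12/25 = $1.1648/unit
Deal B: $44.79/27 = $1.6589/unit
A is cheaper per unit
= Deal A

Deal A


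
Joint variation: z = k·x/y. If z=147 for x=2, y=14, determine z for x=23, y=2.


z = k·x/y
Solve for k using the known point: k = z·y/x = 147×14/2 = 2058/2 = 1029.0000
Now evaluate at x=23, y=2:
z = k × 23 / 2 = (2058 × 23) / (2 × 2) = 47334/4
= 11833.5000

11833.5000


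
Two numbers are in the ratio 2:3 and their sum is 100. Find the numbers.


Let A = 2k, B = 3k.
2k + 3k = 100
5k = 100 → k = 100/5 = 20
A = 2×20 = 40, B = 3×20 = 60
= A = 40, B = 60

A = 40, B = 60


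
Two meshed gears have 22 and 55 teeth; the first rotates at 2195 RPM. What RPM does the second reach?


Gear ratio = 22:55 = 2:5
RPM_B = RPM_A × (teeth_A / teeth_B)
= 2195 × (22/55)
= 878.0 RPM

878.0 RPM


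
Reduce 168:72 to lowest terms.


GCD(168, 72) = 24
168/24 : 72/24
= 7:3

7:3


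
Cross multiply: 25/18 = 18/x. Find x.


Cross multiply: 25 × x = 18 × 18
25x = 324
x = 324 / 25
= 12.96

12.96


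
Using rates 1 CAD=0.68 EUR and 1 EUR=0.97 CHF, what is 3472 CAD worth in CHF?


Step 1: 3472 CAD × 0.68 = 2360.96 EUR
Step 2: 2360.96 EUR × 0.97 = 2290.13 CHF
Implied rate CAD→CHF = 0.68 × 0.97 = 0.6596
= 2290.13 CHF

2290.13 CHF


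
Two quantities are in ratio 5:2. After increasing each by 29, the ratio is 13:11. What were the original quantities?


Let A = 5k, B = 2k.
(5k + 29) / (2k + 29) = 13/11
Cross-multiply: 11(5k + 29) = 13(2k + 29)
55k + 319 = 26k + 377
55k - 26k = 377 - 319
29k = 58
k = 58/29 = 2
A = 5×2 = 10, B = 2×2 = 4
= A = 10, B = 4

A = 10, B = 4


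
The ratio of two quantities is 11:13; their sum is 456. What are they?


Let A = 11k, B = 13k.
11k + 13k = 456
24k = 456 → k = 456/24 = 19
A = 11×19 = 209, B = 13×19 = 247
= A = 209, B = 247

A = 209, B = 247


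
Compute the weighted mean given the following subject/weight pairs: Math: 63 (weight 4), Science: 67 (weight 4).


Numerator = 63×4 + 67×4
= 252 + 268
= 520
Total weight = 8
Weighted avg = 520/8
= 65.00

65.00


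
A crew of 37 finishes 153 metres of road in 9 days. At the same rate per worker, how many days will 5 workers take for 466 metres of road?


Days ∝ work / workers, so d₂ = d₁ × (m₁/m₂) × (w₂/w₁)
Workers factor (inverse): 37/5 = 7.4000
Work factor (direct): 466/153 ≈ 3.0458
d₂ = 9 × 37/5 × 466/153 = (9 × 37 × 466) / (5 × 153) = 155178/765
≈ 202.85 days

202.85 days


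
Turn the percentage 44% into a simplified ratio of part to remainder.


44% means 44 parts out of 100; remainder = 56
Part : remainder = 44:56
GCD = 4
= 11:14

11:14


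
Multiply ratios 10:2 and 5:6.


Compound ratio = (10×5) : (2×6)
= 50:12
GCD = 2
= 25:6

25:6


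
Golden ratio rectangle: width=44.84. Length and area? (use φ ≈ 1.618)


φ = (1 + √5) / 2 ≈ 1.618
Length = width × φ = 44.84 × 1.618 = 72.55112
≈ 72.55
Area = width × length = 44.84 × 72.55112 = 3253.1922208 ≈ 3253.19
= Length: 72.55, Area: 3253.19

Length: 72.55, Area: 3253.19


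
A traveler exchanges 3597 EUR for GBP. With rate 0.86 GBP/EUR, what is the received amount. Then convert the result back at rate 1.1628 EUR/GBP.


Amount × rate = 3597 × 0.86 = 3093.42 GBP
Round-trip: 3093.42 × 1.1628 = 3597.03 EUR
= 3093.42 GBP, then 3597.03 EUR

3093.42 GBP, then 3597.03 EUR


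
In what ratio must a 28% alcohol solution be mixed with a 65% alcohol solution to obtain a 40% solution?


Let x parts of 28% mix with y parts of 65%.
28x + 65y = 40(x + y)
28x + 65y = 40x + 40y
x(28 - 40) = y(40 - 65)
x/y = (65 - 40)/(40 - 28) = 25/12
Simplify: 25:12
= 25:12

25:12


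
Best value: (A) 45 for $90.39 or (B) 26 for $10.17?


Deal A: $90.39/45 = $2.0087/unit
Deal B: $10.17/26 = $0.3912/unit
B is cheaper per unit
= Deal B

Deal B


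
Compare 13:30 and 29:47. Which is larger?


13/30 = 0.4333
29/47 = 0.6170
0.4333 < 0.6170, so 13:30 is less
= 29:47

29:47


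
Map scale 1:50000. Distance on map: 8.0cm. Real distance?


Real distance = map distance × scale
= 8.0cm × 50000
= 400000 cm = 4000.0 m
= 4.000 km

4.000 km


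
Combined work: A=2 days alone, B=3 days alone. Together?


Rate of A = 1/2 per day
Rate of B = 1/3 per day
Combined rate = 1/2 + 1/3 = 5/6 ≈ 0.8333 per day
Days = 1 / combined rate = 6/5
= 1.20 days

1.20 days


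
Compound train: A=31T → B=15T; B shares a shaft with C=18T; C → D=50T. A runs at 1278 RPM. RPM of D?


Stage 1: RPM_B = RPM_A × t_A/t_B = 1278 × 31/15 = 39618/15 = 2641.20
B and C share a shaft → RPM_C = RPM_B
Stage 2: RPM_D = RPM_C × t_C/t_D = RPM_A × (t_A×t_C)/(t_B×t_D)
Overall ratio = (31×18)/(15×50) = 558/750
RPM_D = 1278 × 558/750 = 713124/750
≈ 950.83 RPM

950.83 RPM


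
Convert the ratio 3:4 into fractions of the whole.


Total parts = 3 + 4 = 7
First part: 3/7 = 3/7
Second part: 4/7 = 4/7
= 3/7 and 4/7

3/7 and 4/7


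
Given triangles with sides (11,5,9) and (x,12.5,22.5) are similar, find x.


Scale factor = 12.5/5 = 2.5
Missing side = 11 × 2.5
= 27.5

27.5


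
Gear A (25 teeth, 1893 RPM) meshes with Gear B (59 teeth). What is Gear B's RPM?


Gear ratio = 25:59 = 25:59
RPM_B = RPM_A × (teeth_A / teeth_B)
= 1893 × (25/59)
= 802.1 RPM

802.1 RPM


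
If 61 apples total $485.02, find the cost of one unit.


Unit rate = total / quantity
= 485.02 / 61
= $7.95 per unit

$7.95 per unit


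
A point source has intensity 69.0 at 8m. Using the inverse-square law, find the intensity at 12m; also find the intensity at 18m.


I₁d₁² = I₂d₂²
I at 12m = 69.0 × (8/12)² = 69.0 × 64/144 = 4416/144 ≈ 30.6667
I at 18m = 69.0 × (8/18)² = 69.0 × 64/324 = 4416/324 ≈ 13.6296
= 30.6667 and 13.6296

30.6667 and 13.6296


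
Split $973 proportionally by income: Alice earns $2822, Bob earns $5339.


Total income = 2822 + 5339 = $8161
Alice: $973 × 2822/8161 = $336.45
Bob: $973 × 5339/8161 = $636.55
= Alice: $336.45, Bob: $636.55

Alice: $336.45, Bob: $636.55


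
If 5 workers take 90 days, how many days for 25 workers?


Inverse proportion: x × y = constant
k = 5 × 90 = 450
y₂ = k / 25 = 450 / 25
= 18.00

18.00


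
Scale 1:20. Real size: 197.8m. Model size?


Model size = real / scale
= 197.8 / 20
= 9.8900 m

9.8900 m


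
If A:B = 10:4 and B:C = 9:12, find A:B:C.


Match B: multiply A:B by 9 → 90:36
Multiply B:C by 4 → 36:48
Combined: 90:36:48
GCD = 6
= 15:6:8

15:6:8


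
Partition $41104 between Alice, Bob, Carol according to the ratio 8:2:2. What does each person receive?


Total parts = 8 + 2 + 2 = 12
Alice: 41104 × 8/12 = 27402.67
Bob: 41104 × 2/12 = 6850.67
Carol: 41104 × 2/12 = 6850.67
= Alice: $27402.67, Bob: $6850.67, Carol: $6850.67

Alice: $27402.67, Bob: $6850.67, Carol: $6850.67


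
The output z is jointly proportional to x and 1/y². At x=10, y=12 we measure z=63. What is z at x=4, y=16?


z = k·x/y²
Solve for k using the known point: k = z·y²/x = 63×144/10 = 9072/10 = 907.2000
Now evaluate at x=4, y=16:
z = k × 4 / 256 = (9072 × 4) / (10 × 256) = 36288/2560
= 14.1750

14.1750


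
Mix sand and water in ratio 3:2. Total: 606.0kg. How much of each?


Total parts = 3 + 2 = 5
sand: 606.0 × 3/5 = 363.6kg
water: 606.0 × 2/5 = 242.4kg
= 363.6kg and 242.4kg

363.6kg and 242.4kg


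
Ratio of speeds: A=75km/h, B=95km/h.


Ratio = 75:95
GCD = 5
Simplified = 15:19
Time ratio (same distance) = 19:15
Speed ratio = 15:19

15:19


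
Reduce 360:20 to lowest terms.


GCD(360, 20) = 20
360/20 : 20/20
= 18:1

18:1


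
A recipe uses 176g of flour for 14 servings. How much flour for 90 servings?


Direct proportion: y/x = constant
k = 176/14 ≈ 12.5714
y₂ = k × 90 = 176 × 90 / 14 = 15840/14
≈ 1131.43

1131.43


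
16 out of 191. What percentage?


Percentage = (part / whole) × 100
= (16 / 191) × 100
≈ 8.38%

8.38%


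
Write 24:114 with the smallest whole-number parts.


GCD(24, 114) = 6
24/6 : 114/6
= 4:19

4:19


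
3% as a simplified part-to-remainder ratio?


3% means 3 parts out of 100; remainder = 97
Part : remainder = 3:97
GCD = 1
= 3:97

3:97


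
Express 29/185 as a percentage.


Percentage = (part / whole) × 100
= (29 / 185) × 100
≈ 15.68%

15.68%


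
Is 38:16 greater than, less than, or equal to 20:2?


38/16 = 2.3750
20/2 = 10.0000
2.3750 < 10.0000, so 38:16 is less
= less than

less than


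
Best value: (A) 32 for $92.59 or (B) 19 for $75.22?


Deal A: $92.59/32 = $2.8934/unit
Deal B: $75.22/19 = $3.9589/unit
A is cheaper per unit
= Deal A

Deal A


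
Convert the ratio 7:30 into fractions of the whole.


Total parts = 7 + 30 = 37
First part: 7/37 = 7/37
Second part: 30/37 = 30/37
= 7/37 and 30/37

7/37 and 30/37


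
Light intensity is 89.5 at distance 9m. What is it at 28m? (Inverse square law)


I₁d₁² = I₂d₂²
I₂ = I₁ × (d₁/d₂)²
= 89.5 × (9/28)²
= 89.5 × 81/784
= 7249.5/784
≈ 9.2468

9.2468


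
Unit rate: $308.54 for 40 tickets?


Unit rate = total / quantity
= 308.54 / 40
= $7.71 per unit

$7.71 per unit


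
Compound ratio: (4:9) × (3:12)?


Compound ratio = (4×3) : (9×12)
= 12:108
GCD = 12
= 1:9

1:9


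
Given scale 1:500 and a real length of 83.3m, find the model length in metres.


Model size = real / scale
= 83.3 / 500
= 0.1666 m

0.1666 m


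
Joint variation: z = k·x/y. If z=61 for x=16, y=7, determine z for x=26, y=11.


z = k·x/y
Solve for k using the known point: k = z·y/x = 61×7/16 = 427/16 = 26.6875
Now evaluate at x=26, y=11:
z = k × 26 / 11 = (427 × 26) / (16 × 11) = 11102/176
≈ 63.0795

63.0795


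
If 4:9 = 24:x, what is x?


Cross multiply: 4 × x = 9 × 24
4x = 216
x = 216 / 4
= 54.00

54.00


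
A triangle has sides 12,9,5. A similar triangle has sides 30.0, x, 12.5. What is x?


Scale factor = 30.0/12 = 2.5
Missing side = 9 × 2.5
= 22.5

22.5


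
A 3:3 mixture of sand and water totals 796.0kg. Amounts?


Total parts = 3 + 3 = 6
sand: 796.0 × 3/6 = 398.0kg
water: 796.0 × 3/6 = 398.0kg
= 398.0kg and 398.0kg

398.0kg and 398.0kg


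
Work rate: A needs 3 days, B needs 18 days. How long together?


Rate of A = 1/3 per day
Rate of B = 1/18 per day
Combined rate = 1/3 + 1/18 = 21/54 ≈ 0.3889 per day
Days = 1 / combined rate = 54/21
≈ 2.57 days

2.57 days


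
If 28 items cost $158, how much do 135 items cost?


Direct proportion: y/x = constant
k = 158/28 ≈ 5.6429
y₂ = k × 135 = 158 × 135 / 28 = 21330/28
≈ 761.79

761.79


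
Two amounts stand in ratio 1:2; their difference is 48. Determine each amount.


Let A = 1k, B = 2k.
2k - 1k = 48
1k = 48 → k = 48/1 = 48
A = 1×48 = 48, B = 2×48 = 96
= A = 48, B = 96

A = 48, B = 96


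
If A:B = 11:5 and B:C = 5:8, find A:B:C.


Match B: multiply A:B by 5 → 55:25
Multiply B:C by 5 → 25:40
Combined: 55:25:40
GCD = 5
= 11:5:8

11:5:8


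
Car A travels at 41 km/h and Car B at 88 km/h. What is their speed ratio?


Ratio = 41:88
GCD = 1
Simplified = 41:88
Time ratio (same distance) = 88:41
Speed ratio = 41:88

41:88


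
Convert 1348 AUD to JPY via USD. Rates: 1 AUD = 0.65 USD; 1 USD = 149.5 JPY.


Step 1: 1348 AUD × 0.65 = 876.20 USD
Step 2: 876.20 USD × 149.5 = 130991.90 JPY
Implied rate AUD→JPY = 0.65 × 149.5 = 97.1750
= 130991.90 JPY

130991.90 JPY


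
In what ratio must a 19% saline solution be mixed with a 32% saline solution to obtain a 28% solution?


Let x parts of 19% mix with y parts of 32%.
19x + 32y = 28(x + y)
19x + 32y = 28x + 28y
x(19 - 28) = y(28 - 32)
x/y = (32 - 28)/(28 - 19) = 4/9
Simplify: 4:9
= 4:9

4:9


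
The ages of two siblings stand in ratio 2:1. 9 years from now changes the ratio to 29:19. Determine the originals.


Let A = 2k, B = 1k.
(2k + 9) / (1k + 9) = 29/19
Cross-multiply: 19(2k + 9) = 29(1k + 9)
38k + 171 = 29k + 261
38k - 29k = 261 - 171
9k = 90
k = 90/9 = 10
A = 2×10 = 20, B = 1×10 = 10
= A = 20, B = 10

A = 20, B = 10


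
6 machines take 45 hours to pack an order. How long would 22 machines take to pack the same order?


Inverse proportion: x × y = constant
k = 6 × 45 = 270
y₂ = k / 22 = 270 / 22
= 12.27

12.27


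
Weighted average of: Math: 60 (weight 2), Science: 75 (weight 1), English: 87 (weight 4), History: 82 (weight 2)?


Numerator = 60×2 + 75×1 + 87×4 + 82×2
= 120 + 75 + 348 + 164
= 707
Total weight = 9
Weighted avg = 707/9
= 78.56

78.56


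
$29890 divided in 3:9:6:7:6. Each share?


Total parts = 3 + 9 + 6 + 7 + 6 = 31
Part 1: 29890 × 3/31 = 2892.58
Part 2: 29890 × 9/31 = 8677.74
Part 3: 29890 × 6/31 = 5785.16
Part 4: 29890 × 7/31 = 6749.35
Part 5: 29890 × 6/31 = 5785.16
= Part 1: $2892.58, Part 2: $8677.74, Part 3: $5785.16, Part 4: $6749.35, Part 5: $5785.16

Part 1: $2892.58, Part 2: $8677.74, Part 3: $5785.16, Part 4: $6749.35, Part 5: $5785.16


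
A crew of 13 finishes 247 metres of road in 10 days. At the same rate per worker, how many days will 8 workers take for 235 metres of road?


Days ∝ work / workers, so d₂ = d₁ × (m₁/m₂) × (w₂/w₁)
Workers factor (inverse): 13/8 = 1.6250
Work factor (direct): 235/247 ≈ 0.9514
d₂ = 10 × 13/8 × 235/247 = (10 × 13 × 235) / (8 × 247) = 30550/1976
≈ 15.46 days

15.46 days


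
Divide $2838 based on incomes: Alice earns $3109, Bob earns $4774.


Total income = 3109 + 4774 = $7883
Alice: $2838 × 3109/7883 = $1119.29
Bob: $2838 × 4774/7883 = $1718.71
= Alice: $1119.29, Bob: $1718.71

Alice: $1119.29, Bob: $1718.71


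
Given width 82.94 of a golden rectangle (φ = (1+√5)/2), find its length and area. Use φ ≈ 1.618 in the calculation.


φ = (1 + √5) / 2 ≈ 1.618
Length = width × φ = 82.94 × 1.618 = 134.19692
≈ 134.20
Area = width × length = 82.94 × 134.19692 = 11130.2925448 ≈ 11130.29
= Length: 134.20, Area: 11130.29

Length: 134.20, Area: 11130.29


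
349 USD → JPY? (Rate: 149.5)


Amount × rate = 349 × 149.5
= 52175.50 JPY

52175.50 JPY


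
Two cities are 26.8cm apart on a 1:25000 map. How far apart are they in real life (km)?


Real distance = map distance × scale
= 26.8cm × 25000
= 670000 cm = 6700.0 m
= 6.700 km

6.700 km


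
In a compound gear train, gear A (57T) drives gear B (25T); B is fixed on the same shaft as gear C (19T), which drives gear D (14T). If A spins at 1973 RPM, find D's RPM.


Stage 1: RPM_B = RPM_A × t_A/t_B = 1973 × 57/25 = 112461/25 = 4498.44
B and C share a shaft → RPM_C = RPM_B
Stage 2: RPM_D = RPM_C × t_C/t_D = RPM_A × (t_A×t_C)/(t_B×t_D)
Overall ratio = (57×19)/(25×14) = 1083/350
RPM_D = 1973 × 1083/350 = 2136759/350
≈ 6105.03 RPM

6105.03 RPM


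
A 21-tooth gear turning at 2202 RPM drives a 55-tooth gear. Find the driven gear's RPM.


Gear ratio = 21:55 = 21:55
RPM_B = RPM_A × (teeth_A / teeth_B)
= 2202 × (21/55)
= 840.8 RPM

840.8 RPM


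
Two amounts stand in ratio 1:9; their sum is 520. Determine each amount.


Let A = 1k, B = 9k.
1k + 9k = 520
10k = 520 → k = 520/10 = 52
A = 1×52 = 52, B = 9×52 = 468
= A = 52, B = 468

A = 52, B = 468


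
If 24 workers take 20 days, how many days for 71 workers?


Inverse proportion: x × y = constant
k = 24 × 20 = 480
y₂ = k / 71 = 480 / 71
= 6.76

6.76


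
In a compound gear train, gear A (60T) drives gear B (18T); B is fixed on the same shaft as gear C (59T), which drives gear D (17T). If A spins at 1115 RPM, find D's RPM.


Stage 1: RPM_B = RPM_A × t_A/t_B = 1115 × 60/18 = 66900/18 ≈ 3716.67
B and C share a shaft → RPM_C = RPM_B
Stage 2: RPM_D = RPM_C × t_C/t_D = RPM_A × (t_A×t_C)/(t_B×t_D)
Overall ratio = (60×59)/(18×17) = 3540/306
RPM_D = 1115 × 3540/306 = 3947100/306
≈ 12899.02 RPM

12899.02 RPM


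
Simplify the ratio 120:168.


GCD(120, 168) = 24
120/24 : 168/24
= 5:7

5:7


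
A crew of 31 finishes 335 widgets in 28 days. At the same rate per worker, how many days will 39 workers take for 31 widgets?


Days ∝ work / workers, so d₂ = d₁ × (m₁/m₂) × (w₂/w₁)
Workers factor (inverse): 31/39 ≈ 0.7949
Work factor (direct): 31/335 ≈ 0.0925
d₂ = 28 × 31/39 × 31/335 = (28 × 31 × 31) / (39 × 335) = 26908/13065
≈ 2.06 days

2.06 days


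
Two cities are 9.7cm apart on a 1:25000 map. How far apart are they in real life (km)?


Real distance = map distance × scale
= 9.7cm × 25000
= 242500 cm = 2425.0 m
= 2.425 km

2.425 km


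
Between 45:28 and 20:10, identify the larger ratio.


45/28 = 1.6071
20/10 = 2.0000
1.6071 < 2.0000, so 45:28 is less
= 20:10

20:10


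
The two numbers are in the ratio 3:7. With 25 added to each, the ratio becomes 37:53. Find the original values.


Let A = 3k, B = 7k.
(3k + 25) / (7k + 25) = 37/53
Cross-multiply: 53(3k + 25) = 37(7k + 25)
159k + 1325 = 259k + 925
159k - 259k = 925 - 1325
-100k = -400
k = -400/-100 = 4
A = 3×4 = 12, B = 7×4 = 28
= A = 12, B = 28

A = 12, B = 28


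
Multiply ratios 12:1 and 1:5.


Compound ratio = (12×1) : (1×5)
= 12:5
GCD = 1
= 12:5

12:5


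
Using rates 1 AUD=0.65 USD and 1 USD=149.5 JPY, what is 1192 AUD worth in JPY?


Step 1: 1192 AUD × 0.65 = 774.80 USD
Step 2: 774.80 USD × 149.5 = 115832.60 JPY
Implied rate AUD→JPY = 0.65 × 149.5 = 97.1750
= 115832.60 JPY

115832.60 JPY


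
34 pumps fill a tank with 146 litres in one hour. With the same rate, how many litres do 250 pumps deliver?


Direct proportion: y/x = constant
k = 146/34 ≈ 4.2941
y₂ = k × 250 = 146 × 250 / 34 = 36500/34
≈ 1073.53

1073.53


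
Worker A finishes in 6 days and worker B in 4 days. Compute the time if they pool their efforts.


Rate of A = 1/6 per day
Rate of B = 1/4 per day
Combined rate = 1/6 + 1/4 = 10/24 ≈ 0.4167 per day
Days = 1 / combined rate = 24/10
= 2.40 days

2.40 days


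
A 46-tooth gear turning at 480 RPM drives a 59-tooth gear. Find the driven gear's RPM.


Gear ratio = 46:59 = 46:59
RPM_B = RPM_A × (teeth_A / teeth_B)
= 480 × (46/59)
= 374.2 RPM

374.2 RPM


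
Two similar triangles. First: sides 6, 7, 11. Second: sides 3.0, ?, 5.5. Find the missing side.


Scale factor = 3.0/6 = 0.5
Missing side = 7 × 0.5
= 3.5

3.5


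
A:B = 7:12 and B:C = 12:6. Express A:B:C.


Match B: multiply A:B by 12 → 84:144
Multiply B:C by 12 → 144:72
Combined: 84:144:72
GCD = 12
= 7:12:6

7:12:6


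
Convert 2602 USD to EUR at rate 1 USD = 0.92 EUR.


Amount × rate = 2602 × 0.92
= 2393.84 EUR

2393.84 EUR


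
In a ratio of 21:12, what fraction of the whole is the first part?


Total parts = 21 + 12 = 33
First part: 21/33 = 7/11
= 7/11

7/11


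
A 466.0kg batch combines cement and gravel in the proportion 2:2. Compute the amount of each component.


Total parts = 2 + 2 = 4
cement: 466.0 × 2/4 = 233.0kg
gravel: 466.0 × 2/4 = 233.0kg
= 233.0kg and 233.0kg

233.0kg and 233.0kg


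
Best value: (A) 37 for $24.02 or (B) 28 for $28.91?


Deal A: $24.02/37 = $0.6492/unit
Deal B: $28.91/28 = $1.0325/unit
A is cheaper per unit
= Deal A

Deal A


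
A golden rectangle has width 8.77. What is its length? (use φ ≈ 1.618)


φ = (1 + √5) / 2 ≈ 1.618
Length = width × φ = 8.77 × 1.618 = 14.18986
≈ 14.19

14.19


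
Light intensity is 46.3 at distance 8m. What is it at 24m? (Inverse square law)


I₁d₁² = I₂d₂²
I₂ = I₁ × (d₁/d₂)²
= 46.3 × (8/24)²
= 46.3 × 64/576
= 2963.2/576
≈ 5.1444

5.1444


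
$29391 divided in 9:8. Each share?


Total parts = 9 + 8 = 17
Part 1: 29391 × 9/17 = 15559.94
Part 2: 29391 × 8/17 = 13831.06
= Part 1: $15559.94, Part 2: $13831.06

Part 1: $15559.94, Part 2: $13831.06


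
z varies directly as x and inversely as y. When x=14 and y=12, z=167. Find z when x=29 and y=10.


z = k·x/y
Solve for k using the known point: k = z·y/x = 167×12/14 = 2004/14 ≈ 143.1429
Now evaluate at x=29, y=10:
z = k × 29 / 10 = (2004 × 29) / (14 × 10) = 58116/140
≈ 415.1143

415.1143


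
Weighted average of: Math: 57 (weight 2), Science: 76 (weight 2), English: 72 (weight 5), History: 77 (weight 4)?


Numerator = 57×2 + 76×2 + 72×5 + 77×4
= 114 + 152 + 360 + 308
= 934
Total weight = 13
Weighted avg = 934/13
= 71.85

71.85


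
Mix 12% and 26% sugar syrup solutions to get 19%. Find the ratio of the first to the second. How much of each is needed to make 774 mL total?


Let x parts of 12% mix with y parts of 26%.
12x + 26y = 19(x + y)
12x + 26y = 19x + 19y
x(12 - 19) = y(19 - 26)
x/y = (26 - 19)/(19 - 12) = 7/7
Simplify: 1:1
Total parts = 2; one part = 774/2 = 387.00 mL
12% solution: 1×387.00 = 387.00 mL
26% solution: 1×387.00 = 387.00 mL
= ratio 1:1; 387.00 mL and 387.00 mL

ratio 1:1; 387.00 mL and 387.00 mL


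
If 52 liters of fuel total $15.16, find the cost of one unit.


Unit rate = total / quantity
= 15.16 / 52
= $0.29 per unit

$0.29 per unit


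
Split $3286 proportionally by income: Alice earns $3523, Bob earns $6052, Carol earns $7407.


Total income = 3523 + 6052 + 7407 = $16982
Alice: $3286 × 3523/16982 = $681.70
Bob: $3286 × 6052/16982 = $1171.06
Carol: $3286 × 7407/16982 = $1433.25
= Alice: $681.70, Bob: $1171.06, Carol: $1433.25

Alice: $681.70, Bob: $1171.06, Carol: $1433.25


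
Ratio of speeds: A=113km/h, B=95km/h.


Ratio = 113:95
GCD = 1
Simplified = 113:95
Time ratio (same distance) = 95:113
Speed ratio = 113:95

113:95


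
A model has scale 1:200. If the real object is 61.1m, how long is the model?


Model size = real / scale
= 61.1 / 200
= 0.3055 m

0.3055 m


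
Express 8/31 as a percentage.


Percentage = (part / whole) × 100
= (8 / 31) × 100
≈ 25.81%

25.81%


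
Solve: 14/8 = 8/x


Cross multiply: 14 × x = 8 × 8
14x = 64
x = 64 / 14
= 4.57

4.57


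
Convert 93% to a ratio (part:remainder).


93% means 93 parts out of 100; remainder = 7
Part : remainder = 93:7
GCD = 1
= 93:7

93:7


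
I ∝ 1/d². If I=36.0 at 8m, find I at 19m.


I₁d₁² = I₂d₂²
I₂ = I₁ × (d₁/d₂)²
= 36.0 × (8/19)²
= 36.0 × 64/361
= 2304/361
≈ 6.3823

6.3823


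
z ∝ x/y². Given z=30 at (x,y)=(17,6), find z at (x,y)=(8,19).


z = k·x/y²
Solve for k using the known point: k = z·y²/x = 30×36/17 = 1080/17 ≈ 63.5294
Now evaluate at x=8, y=19:
z = k × 8 / 361 = (1080 × 8) / (17 × 361) = 8640/6137
≈ 1.4079

1.4079


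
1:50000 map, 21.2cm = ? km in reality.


Real distance = map distance × scale
= 21.2cm × 50000
= 1060000 cm = 10600.0 m
= 10.600 km

10.600 km


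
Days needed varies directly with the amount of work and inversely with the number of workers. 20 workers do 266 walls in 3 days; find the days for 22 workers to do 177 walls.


Days ∝ work / workers, so d₂ = d₁ × (m₁/m₂) × (w₂/w₁)
Workers factor (inverse): 20/22 ≈ 0.9091
Work factor (direct): 177/266 ≈ 0.6654
d₂ = 3 × 20/22 × 177/266 = (3 × 20 × 177) / (22 × 266) = 10620/5852
≈ 1.81 days

1.81 days


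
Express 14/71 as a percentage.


Percentage = (part / whole) × 100
= (14 / 71) × 100
≈ 19.72%

19.72%


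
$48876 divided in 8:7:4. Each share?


Total parts = 8 + 7 + 4 = 19
Part 1: 48876 × 8/19 = 20579.37
Part 2: 48876 × 7/19 = 18006.95
Part 3: 48876 × 4/19 = 10289.68
= Part 1: $20579.37, Part 2: $18006.95, Part 3: $10289.68

Part 1: $20579.37, Part 2: $18006.95, Part 3: $10289.68


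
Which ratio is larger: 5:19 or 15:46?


5/19 = 0.2632
15/46 = 0.3261
0.2632 < 0.3261, so 5:19 is less
= 15:46

15:46


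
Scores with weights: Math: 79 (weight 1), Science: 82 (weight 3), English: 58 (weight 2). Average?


Numerator = 79×1 + 82×3 + 58×2
= 79 + 246 + 116
= 441
Total weight = 6
Weighted avg = 441/6
= 73.50

73.50


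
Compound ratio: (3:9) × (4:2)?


Compound ratio = (3×4) : (9×2)
= 12:18
GCD = 6
= 2:3

2:3


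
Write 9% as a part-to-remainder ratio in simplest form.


9% means 9 parts out of 100; remainder = 91
Part : remainder = 9:91
GCD = 1
= 9:91

9:91


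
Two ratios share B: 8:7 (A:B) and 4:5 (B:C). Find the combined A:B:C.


Match B: multiply A:B by 4 → 32:28
Multiply B:C by 7 → 28:35
Combined: 32:28:35
GCD = 1
= 32:28:35

32:28:35


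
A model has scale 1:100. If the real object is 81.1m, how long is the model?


Model size = real / scale
= 81.1 / 100
= 0.8110 m

0.8110 m


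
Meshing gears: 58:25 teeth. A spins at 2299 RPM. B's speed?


Gear ratio = 58:25 = 58:25
RPM_B = RPM_A × (teeth_A / teeth_B)
= 2299 × (58/25)
= 5333.7 RPM

5333.7 RPM


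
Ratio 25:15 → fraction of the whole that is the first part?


Total parts = 25 + 15 = 40
First part: 25/40 = 5/8
= 5/8

5/8


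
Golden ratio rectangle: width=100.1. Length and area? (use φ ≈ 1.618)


φ = (1 + √5) / 2 ≈ 1.618
Length = width × φ = 100.1 × 1.618 = 161.9618
≈ 161.96
Area = width × length = 100.1 × 161.9618 = 16212.37618 ≈ 16212.38
= Length: 161.96, Area: 16212.38

Length: 161.96, Area: 16212.38


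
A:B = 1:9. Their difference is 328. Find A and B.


Let A = 1k, B = 9k.
9k - 1k = 328
8k = 328 → k = 328/8 = 41
A = 1×41 = 41, B = 9×41 = 369
= A = 41, B = 369

A = 41, B = 369


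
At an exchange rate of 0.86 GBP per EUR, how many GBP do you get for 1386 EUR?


Amount × rate = 1386 × 0.86
= 1191.96 GBP

1191.96 GBP


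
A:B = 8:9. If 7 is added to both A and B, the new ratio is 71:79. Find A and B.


Let A = 8k, B = 9k.
(8k + 7) / (9k + 7) = 71/79
Cross-multiply: 79(8k + 7) = 71(9k + 7)
632k + 553 = 639k + 497
632k - 639k = 497 - 553
-7k = -56
k = -56/-7 = 8
A = 8×8 = 64, B = 9×8 = 72
= A = 64, B = 72

A = 64, B = 72


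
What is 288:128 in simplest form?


GCD(288, 128) = 32
288/32 : 128/32
= 9:4

9:4


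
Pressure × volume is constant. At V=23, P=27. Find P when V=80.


Inverse proportion: x × y = constant
k = 23 × 27 = 621
y₂ = k / 80 = 621 / 80
= 7.76

7.76


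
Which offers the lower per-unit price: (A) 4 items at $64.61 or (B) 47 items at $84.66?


Deal A: $64.61/4 = $16.1525/unit
Deal B: $84.66/47 = $1.8013/unit
B is cheaper per unit
= Deal B

Deal B


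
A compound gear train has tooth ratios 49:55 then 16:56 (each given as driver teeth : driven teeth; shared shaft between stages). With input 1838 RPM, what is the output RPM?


Stage 1: RPM_B = RPM_A × t_A/t_B = 1838 × 49/55 = 90062/55 ≈ 1637.49
B and C share a shaft → RPM_C = RPM_B
Stage 2: RPM_D = RPM_C × t_C/t_D = RPM_A × (t_A×t_C)/(t_B×t_D)
Overall ratio = (49×16)/(55×56) = 784/3080
RPM_D = 1838 × 784/3080 = 1440992/3080
≈ 467.85 RPM

467.85 RPM


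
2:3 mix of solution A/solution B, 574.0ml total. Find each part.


Total parts = 2 + 3 = 5
solution A: 574.0 × 2/5 = 229.6ml
solution B: 574.0 × 3/5 = 344.4ml
= 229.6ml and 344.4ml

229.6ml and 344.4ml


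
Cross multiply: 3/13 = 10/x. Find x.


Cross multiply: 3 × x = 13 × 10
3x = 130
x = 130 / 3
= 43.33

43.33


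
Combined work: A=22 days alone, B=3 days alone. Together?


Rate of A = 1/22 per day
Rate of B = 1/3 per day
Combined rate = 1/22 + 1/3 = 25/66 ≈ 0.3788 per day
Days = 1 / combined rate = 66/25
= 2.64 days

2.64 days


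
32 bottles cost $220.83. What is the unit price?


Unit rate = total / quantity
= 220.83 / 32
= $6.90 per unit

$6.90 per unit


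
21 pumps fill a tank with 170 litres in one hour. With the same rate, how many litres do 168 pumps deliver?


Direct proportion: y/x = constant
k = 170/21 ≈ 8.0952
y₂ = k × 168 = 170 × 168 / 21 = 28560/21
= 1360.00

1360.00


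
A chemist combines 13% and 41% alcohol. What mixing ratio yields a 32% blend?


Let x parts of 13% mix with y parts of 41%.
13x + 41y = 32(x + y)
13x + 41y = 32x + 32y
x(13 - 32) = y(32 - 41)
x/y = (41 - 32)/(32 - 13) = 9/19
Simplify: 9:19
= 9:19

9:19


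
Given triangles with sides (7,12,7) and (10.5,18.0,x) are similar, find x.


Scale factor = 10.5/7 = 1.5
Missing side = 7 × 1.5
= 10.5

10.5


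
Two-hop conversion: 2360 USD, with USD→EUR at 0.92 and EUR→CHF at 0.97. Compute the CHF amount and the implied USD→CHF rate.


Step 1: 2360 USD × 0.92 = 2171.20 EUR
Step 2: 2171.20 EUR × 0.97 = 2106.06 CHF
Implied rate USD→CHF = 0.92 × 0.97 = 0.8924
= 2106.06 CHF; implied rate 0.8924 CHF/USD

2106.06 CHF; implied rate 0.8924 CHF/USD


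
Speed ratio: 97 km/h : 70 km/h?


Ratio = 97:70
GCD = 1
Simplified = 97:70
Time ratio (same distance) = 70:97
Speed ratio = 97:70

97:70


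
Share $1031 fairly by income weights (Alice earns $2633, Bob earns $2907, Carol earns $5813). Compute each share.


Total income = 2633 + 2907 + 5813 = $11353
Alice: $1031 × 2633/11353 = $239.11
Bob: $1031 × 2907/11353 = $263.99
Carol: $1031 × 5813/11353 = $527.90
= Alice: $239.11, Bob: $263.99, Carol: $527.90

Alice: $239.11, Bob: $263.99, Carol: $527.90


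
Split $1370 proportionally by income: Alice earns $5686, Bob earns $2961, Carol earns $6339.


Total income = 5686 + 2961 + 6339 = $14986
Alice: $1370 × 5686/14986 = $519.81
Bob: $1370 × 2961/14986 = $270.69
Carol: $1370 × 6339/14986 = $579.50
= Alice: $519.81, Bob: $270.69, Carol: $579.50

Alice: $519.81, Bob: $270.69, Carol: $579.50


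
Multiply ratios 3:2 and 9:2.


Compound ratio = (3×9) : (2×2)
= 27:4
GCD = 1
= 27:4

27:4


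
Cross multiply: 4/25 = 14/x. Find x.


Cross multiply: 4 × x = 25 × 14
4x = 350
x = 350 / 4
= 87.50

87.50


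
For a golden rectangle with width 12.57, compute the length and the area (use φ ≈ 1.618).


φ = (1 + √5) / 2 ≈ 1.618
Length = width × φ = 12.57 × 1.618 = 20.33826
≈ 20.34
Area = width × length = 12.57 × 20.33826 = 255.6519282 ≈ 255.65
= Length: 20.34, Area: 255.65

Length: 20.34, Area: 255.65


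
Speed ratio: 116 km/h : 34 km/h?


Ratio = 116:34
GCD = 2
Simplified = 58:17
Time ratio (same distance) = 17:58
Speed ratio = 58:17

58:17


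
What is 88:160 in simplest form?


GCD(88, 160) = 8
88/8 : 160/8
= 11:20

11:20


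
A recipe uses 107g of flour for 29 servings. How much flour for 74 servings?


Direct proportion: y/x = constant
k = 107/29 ≈ 3.6897
y₂ = k × 74 = 107 × 74 / 29 = 7918/29
≈ 273.03

273.03


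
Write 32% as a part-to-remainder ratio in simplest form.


32% means 32 parts out of 100; remainder = 68
Part : remainder = 32:68
GCD = 4
= 8:17

8:17


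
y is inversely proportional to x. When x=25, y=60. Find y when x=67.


Inverse proportion: x × y = constant
k = 25 × 60 = 1500
y₂ = k / 67 = 1500 / 67
= 22.39

22.39


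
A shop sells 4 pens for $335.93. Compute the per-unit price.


Unit rate = total / quantity
= 335.93 / 4
= $83.98 per unit

$83.98 per unit


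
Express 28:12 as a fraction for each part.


Total parts = 28 + 12 = 40
First part: 28/40 = 7/10
Second part: 12/40 = 3/10
= 7/10 and 3/10

7/10 and 3/10


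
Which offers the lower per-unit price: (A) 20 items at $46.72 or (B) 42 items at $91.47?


Deal A: $46.72/20 = $2.3360/unit
Deal B: $91.47/42 = $2.1779/unit
B is cheaper per unit
= Deal B

Deal B


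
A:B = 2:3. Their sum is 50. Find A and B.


Let A = 2k, B = 3k.
2k + 3k = 50
5k = 50 → k = 50/5 = 10
A = 2×10 = 20, B = 3×10 = 30
= A = 20, B = 30

A = 20, B = 30


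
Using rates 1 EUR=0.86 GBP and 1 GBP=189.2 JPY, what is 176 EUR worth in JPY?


Step 1: 176 EUR × 0.86 = 151.36 GBP
Step 2: 151.36 GBP × 189.2 = 28637.31 JPY
Implied rate EUR→JPY = 0.86 × 189.2 = 162.7120
= 28637.31 JPY

28637.31 JPY


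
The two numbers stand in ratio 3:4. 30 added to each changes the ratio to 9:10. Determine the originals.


Let A = 3k, B = 4k.
(3k + 30) / (4k + 30) = 9/10
Cross-multiply: 10(3k + 30) = 9(4k + 30)
30k + 300 = 36k + 270
30k - 36k = 270 - 300
-6k = -30
k = -30/-6 = 5
A = 3×5 = 15, B = 4×5 = 20
= A = 15, B = 20

A = 15, B = 20


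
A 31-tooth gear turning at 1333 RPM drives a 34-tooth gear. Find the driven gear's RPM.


Gear ratio = 31:34 = 31:34
RPM_B = RPM_A × (teeth_A / teeth_B)
= 1333 × (31/34)
= 1215.4 RPM

1215.4 RPM


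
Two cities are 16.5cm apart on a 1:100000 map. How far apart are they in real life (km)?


Real distance = map distance × scale
= 16.5cm × 100000
= 1650000 cm = 16500.0 m
= 16.500 km

16.500 km


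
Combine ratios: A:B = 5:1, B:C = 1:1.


Match B: multiply A:B by 1 → 5:1
Multiply B:C by 1 → 1:1
Combined: 5:1:1
GCD = 1
= 5:1:1

5:1:1


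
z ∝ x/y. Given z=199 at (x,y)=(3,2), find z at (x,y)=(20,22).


z = k·x/y
Solve for k using the known point: k = z·y/x = 199×2/3 = 398/3 ≈ 132.6667
Now evaluate at x=20, y=22:
z = k × 20 / 22 = (398 × 20) / (3 × 22) = 7960/66
≈ 120.6061

120.6061


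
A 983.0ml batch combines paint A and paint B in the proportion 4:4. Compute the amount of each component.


Total parts = 4 + 4 = 8
paint A: 983.0 × 4/8 = 491.5ml
paint B: 983.0 × 4/8 = 491.5ml
= 491.5ml and 491.5ml

491.5ml and 491.5ml


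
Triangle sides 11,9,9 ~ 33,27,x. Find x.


Scale factor = 33/11 = 3
Missing side = 9 × 3
= 27.0

27.0


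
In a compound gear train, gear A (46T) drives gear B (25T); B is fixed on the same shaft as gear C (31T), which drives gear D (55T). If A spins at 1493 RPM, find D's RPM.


Stage 1: RPM_B = RPM_A × t_A/t_B = 1493 × 46/25 = 68678/25 = 2747.12
B and C share a shaft → RPM_C = RPM_B
Stage 2: RPM_D = RPM_C × t_C/t_D = RPM_A × (t_A×t_C)/(t_B×t_D)
Overall ratio = (46×31)/(25×55) = 1426/1375
RPM_D = 1493 × 1426/1375 = 2129018/1375
≈ 1548.38 RPM

1548.38 RPM


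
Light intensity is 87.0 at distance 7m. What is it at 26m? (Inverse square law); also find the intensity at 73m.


I₁d₁² = I₂d₂²
I at 26m = 87.0 × (7/26)² = 87.0 × 49/676 = 4263/676 ≈ 6.3062
I at 73m = 87.0 × (7/73)² = 87.0 × 49/5329 = 4263/5329 ≈ 0.8000
= 6.3062 and 0.8000

6.3062 and 0.8000
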